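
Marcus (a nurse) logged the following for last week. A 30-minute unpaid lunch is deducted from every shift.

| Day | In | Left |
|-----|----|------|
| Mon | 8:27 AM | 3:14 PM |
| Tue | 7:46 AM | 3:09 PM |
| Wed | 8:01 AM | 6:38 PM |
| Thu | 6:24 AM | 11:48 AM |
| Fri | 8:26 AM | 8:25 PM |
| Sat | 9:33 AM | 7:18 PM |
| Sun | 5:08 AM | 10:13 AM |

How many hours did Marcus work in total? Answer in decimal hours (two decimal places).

Mon: 8:27 AM–3:14 PM = 6 h 47 min; less 30 min break → 6 h 17 min
Tue: 7:46 AM–3:09 PM = 7 h 23 min; less 30 min break → 6 h 53 min
Wed: 8:01 AM–6:38 PM = 10 h 37 min; less 30 min break → 10 h 7 min
Thu: 6:24 AM–11:48 AM = 5 h 24 min; less 30 min break → 4 h 54 min
Fri: 8:26 AM–8:25 PM = 11 h 59 min; less 30 min break → 11 h 29 min
Sat: 9:33 AM–7:18 PM = 9 h 45 min; less 30 min break → 9 h 15 min
Sun: 5:08 AM–10:13 AM = 5 h 5 min; less 30 min break → 4 h 35 min
Total: 6 h 17 min + 6 h 53 min + 10 h 7 min + 4 h 54 min + 11 h 29 min + 9 h 15 min + 4 h 35 min = 53 h 30 min.

53.50 hours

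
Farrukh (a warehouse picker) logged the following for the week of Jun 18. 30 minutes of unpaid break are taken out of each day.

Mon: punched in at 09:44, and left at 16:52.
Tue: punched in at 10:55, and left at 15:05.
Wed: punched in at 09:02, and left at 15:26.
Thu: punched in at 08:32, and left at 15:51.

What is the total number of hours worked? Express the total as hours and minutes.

Mon: 09:44–16:52 = 7 h 8 min; less 30 min break → 6 h 38 min
Tue: 10:55–15:05 = 4 h 10 min; less 30 min break → 3 h 40 min
Wed: 09:02–15:26 = 6 h 24 min; less 30 min break → 5 h 54 min
Thu: 08:32–15:51 = 7 h 19 min; less 30 min break → 6 h 49 min
Total: 6 h 38 min + 3 h 40 min + 5 h 54 min + 6 h 49 min = 23 h 1 min.

23 h 1 min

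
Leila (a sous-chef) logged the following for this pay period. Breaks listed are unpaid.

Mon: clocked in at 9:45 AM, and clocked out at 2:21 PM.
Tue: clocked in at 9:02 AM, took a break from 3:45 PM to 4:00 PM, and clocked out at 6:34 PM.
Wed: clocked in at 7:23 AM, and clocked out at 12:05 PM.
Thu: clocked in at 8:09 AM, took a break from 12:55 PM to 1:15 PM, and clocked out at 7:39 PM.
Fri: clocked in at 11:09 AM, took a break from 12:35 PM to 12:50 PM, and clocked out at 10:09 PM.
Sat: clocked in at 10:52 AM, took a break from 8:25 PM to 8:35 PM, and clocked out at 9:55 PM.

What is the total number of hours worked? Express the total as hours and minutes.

Mon: 9:45 AM–2:21 PM = 4 h 36 min
Tue: 9:02 AM–6:34 PM = 9 h 32 min; less 15 min break → 9 h 17 min
Wed: 7:23 AM–12:05 PM = 4 h 42 min
Thu: 8:09 AM–7:39 PM = 11 h 30 min; less 20 min break → 11 h 10 min
Fri: 11:09 AM–10:09 PM = 11 h 0 min; less 15 min break → 10 h 45 min
Sat: 10:52 AM–9:55 PM = 11 h 3 min; less 10 min break → 10 h 53 min
Total: 4 h 36 min + 9 h 17 min + 4 h 42 min + 11 h 10 min + 10 h 45 min + 10 h 53 min = 51 h 23 min.

51 h 23 min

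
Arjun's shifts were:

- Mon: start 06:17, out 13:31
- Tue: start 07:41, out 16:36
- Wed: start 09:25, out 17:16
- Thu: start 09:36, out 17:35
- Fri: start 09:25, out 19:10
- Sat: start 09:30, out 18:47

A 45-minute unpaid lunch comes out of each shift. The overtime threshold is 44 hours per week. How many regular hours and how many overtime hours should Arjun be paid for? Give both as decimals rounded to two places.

Mon: 06:17–13:31 = 7 h 14 min; less 45 min break → 6 h 29 min
Tue: 07:41–16:36 = 8 h 55 min; less 45 min break → 8 h 10 min
Wed: 09:25–17:16 = 7 h 51 min; less 45 min break → 7 h 6 min
Thu: 09:36–17:35 = 7 h 59 min; less 45 min break → 7 h 14 min
Fri: 09:25–19:10 = 9 h 45 min; less 45 min break → 9 h 0 min
Sat: 09:30–18:47 = 9 h 17 min; less 45 min break → 8 h 32 min
Total worked: 46 h 31 min = 46.52 h.
Threshold 44 h → overtime 2 h 31 min, regular 44 h 0 min.

Regular 44.00 hours, overtime 2.52 hours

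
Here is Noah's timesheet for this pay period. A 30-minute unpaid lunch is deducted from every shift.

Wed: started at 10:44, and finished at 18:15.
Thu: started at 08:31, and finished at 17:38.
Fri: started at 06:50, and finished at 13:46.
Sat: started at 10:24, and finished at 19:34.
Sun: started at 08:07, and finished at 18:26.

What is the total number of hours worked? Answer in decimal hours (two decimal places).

Wed: 10:44–18:15 = 7 h 31 min; less 30 min break → 7 h 1 min
Thu: 08:31–17:38 = 9 h 7 min; less 30 min break → 8 h 37 min
Fri: 06:50–13:46 = 6 h 56 min; less 30 min break → 6 h 26 min
Sat: 10:24–19:34 = 9 h 10 min; less 30 min break → 8 h 40 min
Sun: 08:07–18:26 = 10 h 19 min; less 30 min break → 9 h 49 min
Total: 7 h 1 min + 8 h 37 min + 6 h 26 min + 8 h 40 min + 9 h 49 min = 40 h 33 min.

40.55 hours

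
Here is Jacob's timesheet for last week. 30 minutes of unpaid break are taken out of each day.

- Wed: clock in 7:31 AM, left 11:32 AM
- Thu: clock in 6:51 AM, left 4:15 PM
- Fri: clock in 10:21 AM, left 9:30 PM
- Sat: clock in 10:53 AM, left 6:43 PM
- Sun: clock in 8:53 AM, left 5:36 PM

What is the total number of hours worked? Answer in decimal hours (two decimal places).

Wed: 7:31 AM–11:32 AM = 4 h 1 min; less 30 min break → 3 h 31 min
Thu: 6:51 AM–4:15 PM = 9 h 24 min; less 30 min break → 8 h 54 min
Fri: 10:21 AM–9:30 PM = 11 h 9 min; less 30 min break → 10 h 39 min
Sat: 10:53 AM–6:43 PM = 7 h 50 min; less 30 min break → 7 h 20 min
Sun: 8:53 AM–5:36 PM = 8 h 43 min; less 30 min break → 8 h 13 min
Total: 3 h 31 min + 8 h 54 min + 10 h 39 min + 7 h 20 min + 8 h 13 min = 38 h 37 min.

38.62 hours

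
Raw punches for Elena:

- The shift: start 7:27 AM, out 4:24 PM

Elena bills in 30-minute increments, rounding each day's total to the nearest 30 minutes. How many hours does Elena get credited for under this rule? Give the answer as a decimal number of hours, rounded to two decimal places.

9.00 hours

The shift: 7:27 AM–4:24 PM = 8 h 57 min → rounds to 9 h 0 min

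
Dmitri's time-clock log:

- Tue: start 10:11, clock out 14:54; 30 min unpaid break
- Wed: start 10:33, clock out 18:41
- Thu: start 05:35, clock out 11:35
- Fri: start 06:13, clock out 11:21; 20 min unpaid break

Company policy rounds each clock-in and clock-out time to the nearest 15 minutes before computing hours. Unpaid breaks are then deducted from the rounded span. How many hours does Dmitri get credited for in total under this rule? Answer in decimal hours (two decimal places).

Tue: in 10:11→10:15, out 14:54→15:00; 4 h 45 min − 30 min = 4 h 15 min
Wed: in 10:33→10:30, out 18:41→18:45; 8 h 15 min
Thu: in 05:35→05:30, out 11:35→11:30; 6 h 0 min
Fri: in 06:13→06:15, out 11:21→11:15; 5 h 0 min − 20 min = 4 h 40 min
Total credited: 23 h 10 min.

23.17 hours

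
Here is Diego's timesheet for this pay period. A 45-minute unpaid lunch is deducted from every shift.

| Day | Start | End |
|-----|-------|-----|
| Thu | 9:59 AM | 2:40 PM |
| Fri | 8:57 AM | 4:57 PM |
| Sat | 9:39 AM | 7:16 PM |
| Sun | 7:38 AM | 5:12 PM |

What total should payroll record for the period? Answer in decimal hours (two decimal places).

28.87 hours

Thu: 9:59 AM–2:40 PM = 4 h 41 min; less 45 min break → 3 h 56 min
Fri: 8:57 AM–4:57 PM = 8 h 0 min; less 45 min break → 7 h 15 min
Sat: 9:39 AM–7:16 PM = 9 h 37 min; less 45 min break → 8 h 52 min
Sun: 7:38 AM–5:12 PM = 9 h 34 min; less 45 min break → 8 h 49 min
Total: 3 h 56 min + 7 h 15 min + 8 h 52 min + 8 h 49 min = 28 h 52 min.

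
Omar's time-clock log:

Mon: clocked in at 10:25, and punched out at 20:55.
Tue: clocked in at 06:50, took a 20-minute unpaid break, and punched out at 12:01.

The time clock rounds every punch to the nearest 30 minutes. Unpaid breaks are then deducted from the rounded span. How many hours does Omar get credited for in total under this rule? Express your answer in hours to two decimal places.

Mon: in 10:25→10:30, out 20:55→21:00; 10 h 30 min
Tue: in 06:50→07:00, out 12:01→12:00; 5 h 0 min − 20 min = 4 h 40 min
Total credited: 15 h 10 min.

15.17 hours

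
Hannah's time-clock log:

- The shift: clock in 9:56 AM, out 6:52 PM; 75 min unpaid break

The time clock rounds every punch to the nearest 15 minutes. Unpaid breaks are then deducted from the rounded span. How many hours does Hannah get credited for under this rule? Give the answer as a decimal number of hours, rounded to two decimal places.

7.50 hours

The shift: in 9:56 AM→10:00 AM, out 6:52 PM→6:45 PM; 8 h 45 min − 75 min = 7 h 30 min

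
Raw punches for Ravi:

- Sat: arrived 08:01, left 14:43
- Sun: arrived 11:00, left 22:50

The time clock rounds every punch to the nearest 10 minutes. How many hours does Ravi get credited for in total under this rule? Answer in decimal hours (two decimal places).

Sat: in 08:01→08:00, out 14:43→14:40; 6 h 40 min
Sun: in 11:00→11:00, out 22:50→22:50; 11 h 50 min
Total credited: 18 h 30 min.

18.50 hours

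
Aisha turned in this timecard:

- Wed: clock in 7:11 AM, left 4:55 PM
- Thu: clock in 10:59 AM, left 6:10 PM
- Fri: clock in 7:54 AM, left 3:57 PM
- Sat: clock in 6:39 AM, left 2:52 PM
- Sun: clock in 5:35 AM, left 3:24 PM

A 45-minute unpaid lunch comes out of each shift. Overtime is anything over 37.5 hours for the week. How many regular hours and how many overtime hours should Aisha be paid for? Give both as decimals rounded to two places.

Wed: 7:11 AM–4:55 PM = 9 h 44 min; less 45 min break → 8 h 59 min
Thu: 10:59 AM–6:10 PM = 7 h 11 min; less 45 min break → 6 h 26 min
Fri: 7:54 AM–3:57 PM = 8 h 3 min; less 45 min break → 7 h 18 min
Sat: 6:39 AM–2:52 PM = 8 h 13 min; less 45 min break → 7 h 28 min
Sun: 5:35 AM–3:24 PM = 9 h 49 min; less 45 min break → 9 h 4 min
Total worked: 39 h 15 min = 39.25 h.
Threshold 37.5 h → overtime 1 h 45 min, regular 37 h 30 min.

Regular 37.50 hours, overtime 1.75 hours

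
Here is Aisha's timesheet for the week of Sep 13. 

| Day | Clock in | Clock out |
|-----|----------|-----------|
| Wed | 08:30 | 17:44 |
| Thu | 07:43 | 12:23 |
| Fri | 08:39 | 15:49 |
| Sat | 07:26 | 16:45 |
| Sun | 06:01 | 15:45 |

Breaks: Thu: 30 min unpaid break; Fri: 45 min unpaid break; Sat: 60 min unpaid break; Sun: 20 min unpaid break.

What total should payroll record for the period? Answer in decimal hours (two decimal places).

Wed: 08:30–17:44 = 9 h 14 min
Thu: 07:43–12:23 = 4 h 40 min; less 30 min break → 4 h 10 min
Fri: 08:39–15:49 = 7 h 10 min; less 45 min break → 6 h 25 min
Sat: 07:26–16:45 = 9 h 19 min; less 60 min break → 8 h 19 min
Sun: 06:01–15:45 = 9 h 44 min; less 20 min break → 9 h 24 min
Total: 9 h 14 min + 4 h 10 min + 6 h 25 min + 8 h 19 min + 9 h 24 min = 37 h 32 min.

37.53 hours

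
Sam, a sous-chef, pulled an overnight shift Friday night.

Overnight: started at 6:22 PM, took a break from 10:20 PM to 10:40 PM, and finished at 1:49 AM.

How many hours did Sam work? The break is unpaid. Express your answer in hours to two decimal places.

7.12 hours

Overnight: 6:22 PM → midnight = 5 h 38 min; midnight → 1:49 AM = 1 h 49 min; span 7 h 27 min; less 20 min break → 7 h 7 min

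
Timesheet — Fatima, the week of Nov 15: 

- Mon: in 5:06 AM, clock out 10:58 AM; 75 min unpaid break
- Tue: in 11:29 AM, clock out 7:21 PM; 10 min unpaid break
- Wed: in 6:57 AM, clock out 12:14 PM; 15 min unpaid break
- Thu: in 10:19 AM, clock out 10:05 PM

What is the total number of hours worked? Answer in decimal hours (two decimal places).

Mon: 5:06 AM–10:58 AM = 5 h 52 min; less 75 min break → 4 h 37 min
Tue: 11:29 AM–7:21 PM = 7 h 52 min; less 10 min break → 7 h 42 min
Wed: 6:57 AM–12:14 PM = 5 h 17 min; less 15 min break → 5 h 2 min
Thu: 10:19 AM–10:05 PM = 11 h 46 min
Total: 4 h 37 min + 7 h 42 min + 5 h 2 min + 11 h 46 min = 29 h 7 min.

29.12 hours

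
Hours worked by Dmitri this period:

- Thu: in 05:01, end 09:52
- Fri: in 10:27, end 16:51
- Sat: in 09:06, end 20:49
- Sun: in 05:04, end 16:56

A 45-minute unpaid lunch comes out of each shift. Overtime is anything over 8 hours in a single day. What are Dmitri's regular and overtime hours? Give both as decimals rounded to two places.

Thu: 05:01–09:52 = 4 h 51 min; less 45 min break → 4 h 6 min
Fri: 10:27–16:51 = 6 h 24 min; less 45 min break → 5 h 39 min
Sat: 09:06–20:49 = 11 h 43 min; less 45 min break → 10 h 58 min
Sun: 05:04–16:56 = 11 h 52 min; less 45 min break → 11 h 7 min
Thu reg 4 h 6 min / OT 0 h 0 min; Fri reg 5 h 39 min / OT 0 h 0 min; Sat reg 8 h 0 min / OT 2 h 58 min; Sun reg 8 h 0 min / OT 3 h 7 min.
Totals: regular 25 h 45 min, overtime 6 h 5 min.

Regular 25.75 hours, overtime 6.08 hours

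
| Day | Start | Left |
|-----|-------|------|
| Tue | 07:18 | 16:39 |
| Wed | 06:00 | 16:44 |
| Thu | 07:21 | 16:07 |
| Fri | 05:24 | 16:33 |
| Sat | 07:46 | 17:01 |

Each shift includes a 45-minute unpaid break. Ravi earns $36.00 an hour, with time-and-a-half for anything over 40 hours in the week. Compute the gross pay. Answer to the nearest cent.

$1737.00

Tue: 07:18–16:39 = 9 h 21 min; less 45 min break → 8 h 36 min
Wed: 06:00–16:44 = 10 h 44 min; less 45 min break → 9 h 59 min
Thu: 07:21–16:07 = 8 h 46 min; less 45 min break → 8 h 1 min
Fri: 05:24–16:33 = 11 h 9 min; less 45 min break → 10 h 24 min
Sat: 07:46–17:01 = 9 h 15 min; less 45 min break → 8 h 30 min
Total worked: 45 h 30 min = 2730 min.
Regular 40 h 0 min = 2400 min at $36.00/h; overtime 5 h 30 min = 330 min at $54.00/h.
Pay = (2400 × $36.00 + 330 × $54.00) ÷ 60 = $1737.00.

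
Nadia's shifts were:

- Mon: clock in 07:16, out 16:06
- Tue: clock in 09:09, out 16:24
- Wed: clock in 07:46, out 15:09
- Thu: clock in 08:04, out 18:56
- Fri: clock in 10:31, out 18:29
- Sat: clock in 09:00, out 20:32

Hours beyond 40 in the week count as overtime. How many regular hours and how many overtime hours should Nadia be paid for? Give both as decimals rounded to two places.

Mon: 07:16–16:06 = 8 h 50 min
Tue: 09:09–16:24 = 7 h 15 min
Wed: 07:46–15:09 = 7 h 23 min
Thu: 08:04–18:56 = 10 h 52 min
Fri: 10:31–18:29 = 7 h 58 min
Sat: 09:00–20:32 = 11 h 32 min
Total worked: 53 h 50 min = 53.83 h.
Threshold 40 h → overtime 13 h 50 min, regular 40 h 0 min.

Regular 40.00 hours, overtime 13.83 hours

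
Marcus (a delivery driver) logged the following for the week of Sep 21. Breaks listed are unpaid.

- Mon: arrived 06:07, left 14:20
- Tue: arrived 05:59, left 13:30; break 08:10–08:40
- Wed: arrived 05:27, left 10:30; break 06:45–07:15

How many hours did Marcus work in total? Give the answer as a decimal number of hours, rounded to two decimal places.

19.78 hours

Mon: 06:07–14:20 = 8 h 13 min
Tue: 05:59–13:30 = 7 h 31 min; less 30 min break → 7 h 1 min
Wed: 05:27–10:30 = 5 h 3 min; less 30 min break → 4 h 33 min
Total: 8 h 13 min + 7 h 1 min + 4 h 33 min = 19 h 47 min.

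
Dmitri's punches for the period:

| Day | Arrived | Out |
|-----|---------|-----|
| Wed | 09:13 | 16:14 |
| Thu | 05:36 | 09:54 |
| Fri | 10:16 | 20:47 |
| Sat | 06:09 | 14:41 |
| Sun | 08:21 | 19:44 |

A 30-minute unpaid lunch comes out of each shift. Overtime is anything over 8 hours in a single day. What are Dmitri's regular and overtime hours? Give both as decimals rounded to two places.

Wed: 09:13–16:14 = 7 h 1 min; less 30 min break → 6 h 31 min
Thu: 05:36–09:54 = 4 h 18 min; less 30 min break → 3 h 48 min
Fri: 10:16–20:47 = 10 h 31 min; less 30 min break → 10 h 1 min
Sat: 06:09–14:41 = 8 h 32 min; less 30 min break → 8 h 2 min
Sun: 08:21–19:44 = 11 h 23 min; less 30 min break → 10 h 53 min
Wed reg 6 h 31 min / OT 0 h 0 min; Thu reg 3 h 48 min / OT 0 h 0 min; Fri reg 8 h 0 min / OT 2 h 1 min; Sat reg 8 h 0 min / OT 0 h 2 min; Sun reg 8 h 0 min / OT 2 h 53 min.
Totals: regular 34 h 19 min, overtime 4 h 56 min.

Regular 34.32 hours, overtime 4.93 hours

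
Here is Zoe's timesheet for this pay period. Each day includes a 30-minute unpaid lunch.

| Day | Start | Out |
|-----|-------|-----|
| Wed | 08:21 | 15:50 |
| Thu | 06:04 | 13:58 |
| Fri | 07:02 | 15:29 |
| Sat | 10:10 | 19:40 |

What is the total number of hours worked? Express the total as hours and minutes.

31 h 20 min

Wed: 08:21–15:50 = 7 h 29 min; less 30 min break → 6 h 59 min
Thu: 06:04–13:58 = 7 h 54 min; less 30 min break → 7 h 24 min
Fri: 07:02–15:29 = 8 h 27 min; less 30 min break → 7 h 57 min
Sat: 10:10–19:40 = 9 h 30 min; less 30 min break → 9 h 0 min
Total: 6 h 59 min + 7 h 24 min + 7 h 57 min + 9 h 0 min = 31 h 20 min.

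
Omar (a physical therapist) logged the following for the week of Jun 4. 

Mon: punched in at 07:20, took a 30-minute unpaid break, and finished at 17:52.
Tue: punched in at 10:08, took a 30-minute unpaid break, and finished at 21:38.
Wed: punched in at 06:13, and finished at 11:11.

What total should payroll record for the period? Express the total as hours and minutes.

26 h 0 min

Mon: 07:20–17:52 = 10 h 32 min; less 30 min break → 10 h 2 min
Tue: 10:08–21:38 = 11 h 30 min; less 30 min break → 11 h 0 min
Wed: 06:13–11:11 = 4 h 58 min
Total: 10 h 2 min + 11 h 0 min + 4 h 58 min = 26 h 0 min.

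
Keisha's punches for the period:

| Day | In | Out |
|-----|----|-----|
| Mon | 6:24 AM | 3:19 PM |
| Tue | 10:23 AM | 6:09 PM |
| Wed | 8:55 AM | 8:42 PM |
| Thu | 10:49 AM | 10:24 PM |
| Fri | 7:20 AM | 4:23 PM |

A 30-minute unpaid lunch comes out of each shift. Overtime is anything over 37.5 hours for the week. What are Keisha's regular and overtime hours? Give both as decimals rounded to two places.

Mon: 6:24 AM–3:19 PM = 8 h 55 min; less 30 min break → 8 h 25 min
Tue: 10:23 AM–6:09 PM = 7 h 46 min; less 30 min break → 7 h 16 min
Wed: 8:55 AM–8:42 PM = 11 h 47 min; less 30 min break → 11 h 17 min
Thu: 10:49 AM–10:24 PM = 11 h 35 min; less 30 min break → 11 h 5 min
Fri: 7:20 AM–4:23 PM = 9 h 3 min; less 30 min break → 8 h 33 min
Total worked: 46 h 36 min = 46.60 h.
Threshold 37.5 h → overtime 9 h 6 min, regular 37 h 30 min.

Regular 37.50 hours, overtime 9.10 hours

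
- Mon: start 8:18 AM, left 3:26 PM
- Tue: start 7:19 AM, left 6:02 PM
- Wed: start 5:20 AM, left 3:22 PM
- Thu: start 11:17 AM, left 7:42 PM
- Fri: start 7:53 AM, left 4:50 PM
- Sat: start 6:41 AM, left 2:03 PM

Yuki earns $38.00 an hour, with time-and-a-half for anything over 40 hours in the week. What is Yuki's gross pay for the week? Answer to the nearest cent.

$2239.15

Mon: 8:18 AM–3:26 PM = 7 h 8 min
Tue: 7:19 AM–6:02 PM = 10 h 43 min
Wed: 5:20 AM–3:22 PM = 10 h 2 min
Thu: 11:17 AM–7:42 PM = 8 h 25 min
Fri: 7:53 AM–4:50 PM = 8 h 57 min
Sat: 6:41 AM–2:03 PM = 7 h 22 min
Total worked: 52 h 37 min = 3157 min.
Regular 40 h 0 min = 2400 min at $38.00/h; overtime 12 h 37 min = 757 min at $57.00/h.
Pay = (2400 × $38.00 + 757 × $57.00) ÷ 60 = $2239.15.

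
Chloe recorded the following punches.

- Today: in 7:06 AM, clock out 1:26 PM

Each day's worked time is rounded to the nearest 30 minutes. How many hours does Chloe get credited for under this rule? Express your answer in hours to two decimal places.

Today: 7:06 AM–1:26 PM = 6 h 20 min → rounds to 6 h 30 min

6.50 hours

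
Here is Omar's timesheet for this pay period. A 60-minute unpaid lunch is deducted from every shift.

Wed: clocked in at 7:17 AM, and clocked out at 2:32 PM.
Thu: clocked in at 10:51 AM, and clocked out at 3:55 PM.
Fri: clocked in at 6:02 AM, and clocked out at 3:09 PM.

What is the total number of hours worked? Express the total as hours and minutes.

Wed: 7:17 AM–2:32 PM = 7 h 15 min; less 60 min break → 6 h 15 min
Thu: 10:51 AM–3:55 PM = 5 h 4 min; less 60 min break → 4 h 4 min
Fri: 6:02 AM–3:09 PM = 9 h 7 min; less 60 min break → 8 h 7 min
Total: 6 h 15 min + 4 h 4 min + 8 h 7 min = 18 h 26 min.

18 h 26 min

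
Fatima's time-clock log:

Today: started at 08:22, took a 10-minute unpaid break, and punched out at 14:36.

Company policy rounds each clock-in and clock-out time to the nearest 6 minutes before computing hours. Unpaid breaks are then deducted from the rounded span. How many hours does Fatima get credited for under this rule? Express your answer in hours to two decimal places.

Today: in 08:22→08:24, out 14:36→14:36; 6 h 12 min − 10 min = 6 h 2 min

6.03 hours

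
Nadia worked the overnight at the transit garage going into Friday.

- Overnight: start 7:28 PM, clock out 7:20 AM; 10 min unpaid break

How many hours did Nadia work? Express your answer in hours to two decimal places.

11.70 hours

Overnight: 7:28 PM → midnight = 4 h 32 min; midnight → 7:20 AM = 7 h 20 min; span 11 h 52 min; less 10 min break → 11 h 42 min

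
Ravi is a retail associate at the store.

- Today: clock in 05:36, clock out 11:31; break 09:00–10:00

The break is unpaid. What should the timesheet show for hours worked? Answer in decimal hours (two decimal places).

Today: 05:36–11:31 = 5 h 55 min; less 60 min break → 4 h 55 min

4.92 hours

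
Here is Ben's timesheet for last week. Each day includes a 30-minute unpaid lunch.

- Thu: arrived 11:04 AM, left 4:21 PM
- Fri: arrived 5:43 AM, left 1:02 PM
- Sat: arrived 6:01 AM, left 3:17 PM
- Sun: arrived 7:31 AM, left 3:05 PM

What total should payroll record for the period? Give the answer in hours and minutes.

Thu: 11:04 AM–4:21 PM = 5 h 17 min; less 30 min break → 4 h 47 min
Fri: 5:43 AM–1:02 PM = 7 h 19 min; less 30 min break → 6 h 49 min
Sat: 6:01 AM–3:17 PM = 9 h 16 min; less 30 min break → 8 h 46 min
Sun: 7:31 AM–3:05 PM = 7 h 34 min; less 30 min break → 7 h 4 min
Total: 4 h 47 min + 6 h 49 min + 8 h 46 min + 7 h 4 min = 27 h 26 min.

27 h 26 min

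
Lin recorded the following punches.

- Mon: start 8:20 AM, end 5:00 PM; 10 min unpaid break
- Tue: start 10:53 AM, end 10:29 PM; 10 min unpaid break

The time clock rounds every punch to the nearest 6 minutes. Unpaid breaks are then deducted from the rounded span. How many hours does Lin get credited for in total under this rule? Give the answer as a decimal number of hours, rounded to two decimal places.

Mon: in 8:20 AM→8:18 AM, out 5:00 PM→5:00 PM; 8 h 42 min − 10 min = 8 h 32 min
Tue: in 10:53 AM→10:54 AM, out 10:29 PM→10:30 PM; 11 h 36 min − 10 min = 11 h 26 min
Total credited: 19 h 58 min.

19.97 hours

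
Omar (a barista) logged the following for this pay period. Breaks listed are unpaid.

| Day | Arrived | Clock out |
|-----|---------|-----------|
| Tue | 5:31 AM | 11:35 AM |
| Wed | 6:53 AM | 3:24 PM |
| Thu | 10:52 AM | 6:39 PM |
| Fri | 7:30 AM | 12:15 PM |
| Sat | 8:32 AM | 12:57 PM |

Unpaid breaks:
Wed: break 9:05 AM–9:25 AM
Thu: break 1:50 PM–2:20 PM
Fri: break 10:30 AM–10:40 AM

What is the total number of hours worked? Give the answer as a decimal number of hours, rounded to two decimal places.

Tue: 5:31 AM–11:35 AM = 6 h 4 min
Wed: 6:53 AM–3:24 PM = 8 h 31 min; less 20 min break → 8 h 11 min
Thu: 10:52 AM–6:39 PM = 7 h 47 min; less 30 min break → 7 h 17 min
Fri: 7:30 AM–12:15 PM = 4 h 45 min; less 10 min break → 4 h 35 min
Sat: 8:32 AM–12:57 PM = 4 h 25 min
Total: 6 h 4 min + 8 h 11 min + 7 h 17 min + 4 h 35 min + 4 h 25 min = 30 h 32 min.

30.53 hours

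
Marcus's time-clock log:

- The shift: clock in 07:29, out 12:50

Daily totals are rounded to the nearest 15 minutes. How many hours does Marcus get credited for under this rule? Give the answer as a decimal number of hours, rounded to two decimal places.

The shift: 07:29–12:50 = 5 h 21 min → rounds to 5 h 15 min

5.25 hours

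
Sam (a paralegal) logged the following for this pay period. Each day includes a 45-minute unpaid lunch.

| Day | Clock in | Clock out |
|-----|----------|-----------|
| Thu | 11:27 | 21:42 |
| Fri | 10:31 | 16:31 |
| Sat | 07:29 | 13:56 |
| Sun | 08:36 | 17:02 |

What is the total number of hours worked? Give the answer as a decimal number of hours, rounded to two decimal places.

28.13 hours

Thu: 11:27–21:42 = 10 h 15 min; less 45 min break → 9 h 30 min
Fri: 10:31–16:31 = 6 h 0 min; less 45 min break → 5 h 15 min
Sat: 07:29–13:56 = 6 h 27 min; less 45 min break → 5 h 42 min
Sun: 08:36–17:02 = 8 h 26 min; less 45 min break → 7 h 41 min
Total: 9 h 30 min + 5 h 15 min + 5 h 42 min + 7 h 41 min = 28 h 8 min.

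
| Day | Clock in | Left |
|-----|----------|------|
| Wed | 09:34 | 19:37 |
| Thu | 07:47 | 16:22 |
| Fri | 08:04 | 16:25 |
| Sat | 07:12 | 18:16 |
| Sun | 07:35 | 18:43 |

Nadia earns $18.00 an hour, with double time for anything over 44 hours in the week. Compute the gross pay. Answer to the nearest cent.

$978.60

Wed: 09:34–19:37 = 10 h 3 min
Thu: 07:47–16:22 = 8 h 35 min
Fri: 08:04–16:25 = 8 h 21 min
Sat: 07:12–18:16 = 11 h 4 min
Sun: 07:35–18:43 = 11 h 8 min
Total worked: 49 h 11 min = 2951 min.
Regular 44 h 0 min = 2640 min at $18.00/h; overtime 5 h 11 min = 311 min at $36.00/h.
Pay = (2640 × $18.00 + 311 × $36.00) ÷ 60 = $978.60.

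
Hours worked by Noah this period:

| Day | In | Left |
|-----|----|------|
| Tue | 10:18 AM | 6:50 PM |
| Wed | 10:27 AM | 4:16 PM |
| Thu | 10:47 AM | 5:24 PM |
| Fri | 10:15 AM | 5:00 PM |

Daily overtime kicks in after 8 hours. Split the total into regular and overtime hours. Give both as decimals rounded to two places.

Regular 27.18 hours, overtime 0.53 hours

Tue: 10:18 AM–6:50 PM = 8 h 32 min
Wed: 10:27 AM–4:16 PM = 5 h 49 min
Thu: 10:47 AM–5:24 PM = 6 h 37 min
Fri: 10:15 AM–5:00 PM = 6 h 45 min
Tue reg 8 h 0 min / OT 0 h 32 min; Wed reg 5 h 49 min / OT 0 h 0 min; Thu reg 6 h 37 min / OT 0 h 0 min; Fri reg 6 h 45 min / OT 0 h 0 min.
Totals: regular 27 h 11 min, overtime 0 h 32 min.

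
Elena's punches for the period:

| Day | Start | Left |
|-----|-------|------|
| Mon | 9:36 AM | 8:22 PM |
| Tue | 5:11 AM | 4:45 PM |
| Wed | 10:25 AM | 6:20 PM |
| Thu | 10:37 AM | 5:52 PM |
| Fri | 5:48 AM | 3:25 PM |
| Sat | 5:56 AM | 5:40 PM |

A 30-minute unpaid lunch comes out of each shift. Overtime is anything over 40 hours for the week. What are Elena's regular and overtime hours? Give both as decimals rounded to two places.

Mon: 9:36 AM–8:22 PM = 10 h 46 min; less 30 min break → 10 h 16 min
Tue: 5:11 AM–4:45 PM = 11 h 34 min; less 30 min break → 11 h 4 min
Wed: 10:25 AM–6:20 PM = 7 h 55 min; less 30 min break → 7 h 25 min
Thu: 10:37 AM–5:52 PM = 7 h 15 min; less 30 min break → 6 h 45 min
Fri: 5:48 AM–3:25 PM = 9 h 37 min; less 30 min break → 9 h 7 min
Sat: 5:56 AM–5:40 PM = 11 h 44 min; less 30 min break → 11 h 14 min
Total worked: 55 h 51 min = 55.85 h.
Threshold 40 h → overtime 15 h 51 min, regular 40 h 0 min.

Regular 40.00 hours, overtime 15.85 hours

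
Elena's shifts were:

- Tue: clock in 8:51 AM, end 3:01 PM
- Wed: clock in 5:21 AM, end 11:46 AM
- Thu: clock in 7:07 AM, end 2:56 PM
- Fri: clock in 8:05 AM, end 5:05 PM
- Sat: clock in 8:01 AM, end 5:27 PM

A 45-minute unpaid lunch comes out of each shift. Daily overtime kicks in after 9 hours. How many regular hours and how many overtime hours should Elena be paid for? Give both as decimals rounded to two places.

Regular 35.08 hours, overtime 0.00 hours

Tue: 8:51 AM–3:01 PM = 6 h 10 min; less 45 min break → 5 h 25 min
Wed: 5:21 AM–11:46 AM = 6 h 25 min; less 45 min break → 5 h 40 min
Thu: 7:07 AM–2:56 PM = 7 h 49 min; less 45 min break → 7 h 4 min
Fri: 8:05 AM–5:05 PM = 9 h 0 min; less 45 min break → 8 h 15 min
Sat: 8:01 AM–5:27 PM = 9 h 26 min; less 45 min break → 8 h 41 min
Tue reg 5 h 25 min / OT 0 h 0 min; Wed reg 5 h 40 min / OT 0 h 0 min; Thu reg 7 h 4 min / OT 0 h 0 min; Fri reg 8 h 15 min / OT 0 h 0 min; Sat reg 8 h 41 min / OT 0 h 0 min.
Totals: regular 35 h 5 min, overtime 0 h 0 min.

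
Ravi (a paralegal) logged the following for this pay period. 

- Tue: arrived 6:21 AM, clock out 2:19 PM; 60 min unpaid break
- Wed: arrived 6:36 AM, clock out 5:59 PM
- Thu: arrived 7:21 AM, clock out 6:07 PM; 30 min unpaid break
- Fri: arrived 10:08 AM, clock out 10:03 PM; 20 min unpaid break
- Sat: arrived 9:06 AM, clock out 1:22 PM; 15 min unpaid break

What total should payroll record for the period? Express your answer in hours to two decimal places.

Tue: 6:21 AM–2:19 PM = 7 h 58 min; less 60 min break → 6 h 58 min
Wed: 6:36 AM–5:59 PM = 11 h 23 min
Thu: 7:21 AM–6:07 PM = 10 h 46 min; less 30 min break → 10 h 16 min
Fri: 10:08 AM–10:03 PM = 11 h 55 min; less 20 min break → 11 h 35 min
Sat: 9:06 AM–1:22 PM = 4 h 16 min; less 15 min break → 4 h 1 min
Total: 6 h 58 min + 11 h 23 min + 10 h 16 min + 11 h 35 min + 4 h 1 min = 44 h 13 min.

44.22 hours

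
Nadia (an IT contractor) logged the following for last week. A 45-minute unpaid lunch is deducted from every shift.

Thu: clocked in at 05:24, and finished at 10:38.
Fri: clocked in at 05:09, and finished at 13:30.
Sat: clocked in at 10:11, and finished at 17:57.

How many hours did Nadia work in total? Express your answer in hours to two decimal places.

Thu: 05:24–10:38 = 5 h 14 min; less 45 min break → 4 h 29 min
Fri: 05:09–13:30 = 8 h 21 min; less 45 min break → 7 h 36 min
Sat: 10:11–17:57 = 7 h 46 min; less 45 min break → 7 h 1 min
Total: 4 h 29 min + 7 h 36 min + 7 h 1 min = 19 h 6 min.

19.10 hours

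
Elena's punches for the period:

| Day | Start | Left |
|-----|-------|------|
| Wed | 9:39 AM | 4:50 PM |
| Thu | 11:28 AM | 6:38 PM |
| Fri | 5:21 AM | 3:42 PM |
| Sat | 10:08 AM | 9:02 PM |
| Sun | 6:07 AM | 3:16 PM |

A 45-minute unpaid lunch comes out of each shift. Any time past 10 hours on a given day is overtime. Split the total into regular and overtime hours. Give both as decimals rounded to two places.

Regular 40.85 hours, overtime 0.15 hours

Wed: 9:39 AM–4:50 PM = 7 h 11 min; less 45 min break → 6 h 26 min
Thu: 11:28 AM–6:38 PM = 7 h 10 min; less 45 min break → 6 h 25 min
Fri: 5:21 AM–3:42 PM = 10 h 21 min; less 45 min break → 9 h 36 min
Sat: 10:08 AM–9:02 PM = 10 h 54 min; less 45 min break → 10 h 9 min
Sun: 6:07 AM–3:16 PM = 9 h 9 min; less 45 min break → 8 h 24 min
Wed reg 6 h 26 min / OT 0 h 0 min; Thu reg 6 h 25 min / OT 0 h 0 min; Fri reg 9 h 36 min / OT 0 h 0 min; Sat reg 10 h 0 min / OT 0 h 9 min; Sun reg 8 h 24 min / OT 0 h 0 min.
Totals: regular 40 h 51 min, overtime 0 h 9 min.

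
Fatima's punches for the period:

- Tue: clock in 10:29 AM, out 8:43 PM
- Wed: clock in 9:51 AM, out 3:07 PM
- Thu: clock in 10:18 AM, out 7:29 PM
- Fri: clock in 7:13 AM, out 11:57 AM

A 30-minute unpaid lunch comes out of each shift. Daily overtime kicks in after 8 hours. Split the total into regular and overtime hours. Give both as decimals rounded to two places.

Regular 25.00 hours, overtime 2.42 hours

Tue: 10:29 AM–8:43 PM = 10 h 14 min; less 30 min break → 9 h 44 min
Wed: 9:51 AM–3:07 PM = 5 h 16 min; less 30 min break → 4 h 46 min
Thu: 10:18 AM–7:29 PM = 9 h 11 min; less 30 min break → 8 h 41 min
Fri: 7:13 AM–11:57 AM = 4 h 44 min; less 30 min break → 4 h 14 min
Tue reg 8 h 0 min / OT 1 h 44 min; Wed reg 4 h 46 min / OT 0 h 0 min; Thu reg 8 h 0 min / OT 0 h 41 min; Fri reg 4 h 14 min / OT 0 h 0 min.
Totals: regular 25 h 0 min, overtime 2 h 25 min.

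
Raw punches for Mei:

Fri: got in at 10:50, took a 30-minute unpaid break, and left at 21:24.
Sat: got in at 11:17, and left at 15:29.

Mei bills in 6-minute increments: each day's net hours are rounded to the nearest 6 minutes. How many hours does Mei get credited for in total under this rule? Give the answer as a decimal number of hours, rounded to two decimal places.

14.30 hours

Fri: 10:50–21:24 = 10 h 34 min − 30 min = 10 h 4 min → rounds to 10 h 6 min
Sat: 11:17–15:29 = 4 h 12 min → rounds to 4 h 12 min
Total credited: 14 h 18 min.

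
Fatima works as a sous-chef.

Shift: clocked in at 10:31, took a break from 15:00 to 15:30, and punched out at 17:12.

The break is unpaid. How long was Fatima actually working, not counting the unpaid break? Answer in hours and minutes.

Shift: 10:31–17:12 = 6 h 41 min; less 30 min break → 6 h 11 min

6 h 11 min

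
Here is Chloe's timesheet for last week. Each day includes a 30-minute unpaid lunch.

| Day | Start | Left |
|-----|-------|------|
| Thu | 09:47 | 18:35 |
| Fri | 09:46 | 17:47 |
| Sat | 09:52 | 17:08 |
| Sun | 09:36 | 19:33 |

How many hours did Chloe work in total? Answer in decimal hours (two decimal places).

32.03 hours

Thu: 09:47–18:35 = 8 h 48 min; less 30 min break → 8 h 18 min
Fri: 09:46–17:47 = 8 h 1 min; less 30 min break → 7 h 31 min
Sat: 09:52–17:08 = 7 h 16 min; less 30 min break → 6 h 46 min
Sun: 09:36–19:33 = 9 h 57 min; less 30 min break → 9 h 27 min
Total: 8 h 18 min + 7 h 31 min + 6 h 46 min + 9 h 27 min = 32 h 2 min.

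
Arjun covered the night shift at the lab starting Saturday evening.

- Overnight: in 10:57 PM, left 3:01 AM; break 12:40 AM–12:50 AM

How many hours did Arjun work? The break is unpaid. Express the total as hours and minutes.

Overnight: 10:57 PM → midnight = 1 h 3 min; midnight → 3:01 AM = 3 h 1 min; span 4 h 4 min; less 10 min break → 3 h 54 min

3 h 54 min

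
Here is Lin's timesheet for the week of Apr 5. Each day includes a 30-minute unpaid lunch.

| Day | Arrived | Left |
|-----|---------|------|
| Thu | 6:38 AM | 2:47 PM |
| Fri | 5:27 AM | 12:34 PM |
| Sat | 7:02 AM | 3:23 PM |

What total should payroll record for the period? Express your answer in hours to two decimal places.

Thu: 6:38 AM–2:47 PM = 8 h 9 min; less 30 min break → 7 h 39 min
Fri: 5:27 AM–12:34 PM = 7 h 7 min; less 30 min break → 6 h 37 min
Sat: 7:02 AM–3:23 PM = 8 h 21 min; less 30 min break → 7 h 51 min
Total: 7 h 39 min + 6 h 37 min + 7 h 51 min = 22 h 7 min.

22.12 hours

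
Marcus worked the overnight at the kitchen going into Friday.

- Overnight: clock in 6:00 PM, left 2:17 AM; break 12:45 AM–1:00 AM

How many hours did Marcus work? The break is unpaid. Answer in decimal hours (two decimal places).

8.03 hours

Overnight: 6:00 PM → midnight = 6 h 0 min; midnight → 2:17 AM = 2 h 17 min; span 8 h 17 min; less 15 min break → 8 h 2 min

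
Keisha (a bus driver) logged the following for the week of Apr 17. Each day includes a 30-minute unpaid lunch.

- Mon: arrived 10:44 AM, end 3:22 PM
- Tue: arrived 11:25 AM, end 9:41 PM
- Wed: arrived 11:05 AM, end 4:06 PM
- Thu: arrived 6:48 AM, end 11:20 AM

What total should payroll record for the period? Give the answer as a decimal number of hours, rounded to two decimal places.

22.45 hours

Mon: 10:44 AM–3:22 PM = 4 h 38 min; less 30 min break → 4 h 8 min
Tue: 11:25 AM–9:41 PM = 10 h 16 min; less 30 min break → 9 h 46 min
Wed: 11:05 AM–4:06 PM = 5 h 1 min; less 30 min break → 4 h 31 min
Thu: 6:48 AM–11:20 AM = 4 h 32 min; less 30 min break → 4 h 2 min
Total: 4 h 8 min + 9 h 46 min + 4 h 31 min + 4 h 2 min = 22 h 27 min.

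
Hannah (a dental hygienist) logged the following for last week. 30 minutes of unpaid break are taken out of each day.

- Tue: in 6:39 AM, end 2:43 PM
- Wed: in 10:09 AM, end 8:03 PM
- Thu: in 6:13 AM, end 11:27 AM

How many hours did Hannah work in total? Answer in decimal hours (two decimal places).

21.70 hours

Tue: 6:39 AM–2:43 PM = 8 h 4 min; less 30 min break → 7 h 34 min
Wed: 10:09 AM–8:03 PM = 9 h 54 min; less 30 min break → 9 h 24 min
Thu: 6:13 AM–11:27 AM = 5 h 14 min; less 30 min break → 4 h 44 min
Total: 7 h 34 min + 9 h 24 min + 4 h 44 min = 21 h 42 min.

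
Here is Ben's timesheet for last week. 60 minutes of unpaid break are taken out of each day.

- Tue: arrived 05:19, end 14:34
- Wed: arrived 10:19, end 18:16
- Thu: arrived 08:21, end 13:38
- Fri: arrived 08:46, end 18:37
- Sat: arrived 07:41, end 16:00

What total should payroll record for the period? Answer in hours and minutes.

35 h 39 min

Tue: 05:19–14:34 = 9 h 15 min; less 60 min break → 8 h 15 min
Wed: 10:19–18:16 = 7 h 57 min; less 60 min break → 6 h 57 min
Thu: 08:21–13:38 = 5 h 17 min; less 60 min break → 4 h 17 min
Fri: 08:46–18:37 = 9 h 51 min; less 60 min break → 8 h 51 min
Sat: 07:41–16:00 = 8 h 19 min; less 60 min break → 7 h 19 min
Total: 8 h 15 min + 6 h 57 min + 4 h 17 min + 8 h 51 min + 7 h 19 min = 35 h 39 min.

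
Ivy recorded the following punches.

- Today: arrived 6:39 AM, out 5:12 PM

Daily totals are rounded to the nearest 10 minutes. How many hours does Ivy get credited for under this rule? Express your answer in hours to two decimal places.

10.50 hours

Today: 6:39 AM–5:12 PM = 10 h 33 min → rounds to 10 h 30 min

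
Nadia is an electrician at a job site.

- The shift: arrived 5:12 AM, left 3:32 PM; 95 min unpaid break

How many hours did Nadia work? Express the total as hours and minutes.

The shift: 5:12 AM–3:32 PM = 10 h 20 min; less 95 min break → 8 h 45 min

8 h 45 min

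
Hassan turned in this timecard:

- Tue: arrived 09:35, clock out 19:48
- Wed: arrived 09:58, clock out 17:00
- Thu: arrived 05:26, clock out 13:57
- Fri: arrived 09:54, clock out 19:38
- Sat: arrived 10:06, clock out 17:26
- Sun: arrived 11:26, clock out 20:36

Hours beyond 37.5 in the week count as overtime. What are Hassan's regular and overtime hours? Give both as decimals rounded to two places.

Tue: 09:35–19:48 = 10 h 13 min
Wed: 09:58–17:00 = 7 h 2 min
Thu: 05:26–13:57 = 8 h 31 min
Fri: 09:54–19:38 = 9 h 44 min
Sat: 10:06–17:26 = 7 h 20 min
Sun: 11:26–20:36 = 9 h 10 min
Total worked: 52 h 0 min = 52.00 h.
Threshold 37.5 h → overtime 14 h 30 min, regular 37 h 30 min.

Regular 37.50 hours, overtime 14.50 hours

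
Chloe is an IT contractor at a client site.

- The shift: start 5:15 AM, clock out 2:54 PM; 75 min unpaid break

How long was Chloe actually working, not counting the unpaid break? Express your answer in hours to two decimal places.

8.40 hours

The shift: 5:15 AM–2:54 PM = 9 h 39 min; less 75 min break → 8 h 24 min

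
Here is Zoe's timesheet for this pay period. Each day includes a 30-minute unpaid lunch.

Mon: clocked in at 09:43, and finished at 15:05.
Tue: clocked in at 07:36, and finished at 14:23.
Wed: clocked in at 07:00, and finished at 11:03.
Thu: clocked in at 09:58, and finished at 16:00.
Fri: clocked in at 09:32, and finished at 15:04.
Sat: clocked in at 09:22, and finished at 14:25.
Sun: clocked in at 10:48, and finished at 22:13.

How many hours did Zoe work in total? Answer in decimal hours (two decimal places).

40.73 hours

Mon: 09:43–15:05 = 5 h 22 min; less 30 min break → 4 h 52 min
Tue: 07:36–14:23 = 6 h 47 min; less 30 min break → 6 h 17 min
Wed: 07:00–11:03 = 4 h 3 min; less 30 min break → 3 h 33 min
Thu: 09:58–16:00 = 6 h 2 min; less 30 min break → 5 h 32 min
Fri: 09:32–15:04 = 5 h 32 min; less 30 min break → 5 h 2 min
Sat: 09:22–14:25 = 5 h 3 min; less 30 min break → 4 h 33 min
Sun: 10:48–22:13 = 11 h 25 min; less 30 min break → 10 h 55 min
Total: 4 h 52 min + 6 h 17 min + 3 h 33 min + 5 h 32 min + 5 h 2 min + 4 h 33 min + 10 h 55 min = 40 h 44 min.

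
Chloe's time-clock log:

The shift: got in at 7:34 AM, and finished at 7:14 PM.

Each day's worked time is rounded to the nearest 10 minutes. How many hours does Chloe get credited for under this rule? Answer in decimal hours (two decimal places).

11.67 hours

The shift: 7:34 AM–7:14 PM = 11 h 40 min → rounds to 11 h 40 min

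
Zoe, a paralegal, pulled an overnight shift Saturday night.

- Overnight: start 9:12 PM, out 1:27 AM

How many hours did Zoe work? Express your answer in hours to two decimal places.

Overnight: 9:12 PM → midnight = 2 h 48 min; midnight → 1:27 AM = 1 h 27 min; span 4 h 15 min

4.25 hours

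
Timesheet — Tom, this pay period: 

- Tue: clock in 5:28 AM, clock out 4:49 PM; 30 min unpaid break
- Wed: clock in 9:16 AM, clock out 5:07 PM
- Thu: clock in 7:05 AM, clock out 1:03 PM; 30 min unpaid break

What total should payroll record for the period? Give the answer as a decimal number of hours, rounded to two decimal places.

24.17 hours

Tue: 5:28 AM–4:49 PM = 11 h 21 min; less 30 min break → 10 h 51 min
Wed: 9:16 AM–5:07 PM = 7 h 51 min
Thu: 7:05 AM–1:03 PM = 5 h 58 min; less 30 min break → 5 h 28 min
Total: 10 h 51 min + 7 h 51 min + 5 h 28 min = 24 h 10 min.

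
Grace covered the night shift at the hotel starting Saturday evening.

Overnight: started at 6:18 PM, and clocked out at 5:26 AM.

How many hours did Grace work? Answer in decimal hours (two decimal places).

Overnight: 6:18 PM → midnight = 5 h 42 min; midnight → 5:26 AM = 5 h 26 min; span 11 h 8 min

11.13 hours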